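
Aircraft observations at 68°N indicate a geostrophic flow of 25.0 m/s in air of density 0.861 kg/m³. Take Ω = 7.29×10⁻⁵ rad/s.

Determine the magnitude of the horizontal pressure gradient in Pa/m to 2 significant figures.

2.9×10⁻³ Pa/m

Coriolis parameter at 68°N:
f = 2Ω sin φ = 2 × 7.29×10⁻⁵ × sin 68° = 1.35×10⁻⁴ s⁻¹
Geostrophic balance rearranged: |∂P/∂n| = f ρ V_g
|∂P/∂n| = 1.35×10⁻⁴ × 0.861 × 25.0 = 2.91×10⁻³ Pa/m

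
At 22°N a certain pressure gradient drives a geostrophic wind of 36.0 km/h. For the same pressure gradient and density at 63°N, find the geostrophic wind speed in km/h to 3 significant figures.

15.1 km/h

With the same pressure gradient and density, V_g ∝ 1/f ∝ 1/sin φ.
V₂ = V₁ · sin φ₁ / sin φ₂ = 36.0 × sin 22° / sin 63°
V₂ = 36.0 × 0.3746/0.8910 = 15.1 km/h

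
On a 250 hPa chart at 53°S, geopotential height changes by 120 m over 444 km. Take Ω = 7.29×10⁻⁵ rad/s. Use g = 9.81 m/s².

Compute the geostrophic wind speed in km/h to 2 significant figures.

82 km/h

Coriolis parameter at 53°S:
f = 2Ω sin φ = 2 × 7.29×10⁻⁵ × sin 53° = 1.16×10⁻⁴ s⁻¹
Height gradient: |∂Z/∂n| = 120 m / 444000 m = 2.70×10⁻⁴
On a pressure surface, geostrophic balance gives V_g = (g/f)|∂Z/∂n|:
V_g = 9.81 × 2.70×10⁻⁴ / 1.16×10⁻⁴ = 22.8 m/s
Converting: 22.8 m/s × 3.6 = 82 km/h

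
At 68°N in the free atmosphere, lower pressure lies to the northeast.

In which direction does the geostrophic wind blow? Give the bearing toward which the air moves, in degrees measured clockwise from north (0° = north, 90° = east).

The pressure-gradient force points toward the northeast (bearing 045°).
Geostrophic balance: in the Northern Hemisphere the Coriolis force deflects motion to the right, so the geostrophic wind blows 90° to the right of the pressure-gradient force (low pressure on the left).
Rotating 045° by 90° clockwise gives 135° — the wind blows toward the southeast.

135°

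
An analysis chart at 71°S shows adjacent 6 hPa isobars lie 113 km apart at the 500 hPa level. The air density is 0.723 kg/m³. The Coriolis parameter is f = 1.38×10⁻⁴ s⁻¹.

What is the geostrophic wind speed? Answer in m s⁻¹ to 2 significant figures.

53 m s⁻¹

Pressure gradient: |∂P/∂n| = 600 Pa / 113000 m = 5.31×10⁻³ Pa/m
Geostrophic balance (pressure-gradient force = Coriolis force):
V_g = (1/(fρ)) |∂P/∂n| = 5.31×10⁻³ / (1.38×10⁻⁴ × 0.723) = 53.2 m/s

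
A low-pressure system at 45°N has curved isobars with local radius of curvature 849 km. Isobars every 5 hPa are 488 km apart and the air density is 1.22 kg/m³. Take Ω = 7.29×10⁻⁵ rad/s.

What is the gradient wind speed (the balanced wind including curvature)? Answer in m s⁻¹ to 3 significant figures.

Coriolis parameter at 45°N:
f = 2Ω sin φ = 2 × 7.29×10⁻⁵ × sin 45° = 1.03×10⁻⁴ s⁻¹
Pressure gradient: |∂P/∂n| = 500 Pa / 488000 m = 1.02×10⁻³ Pa/m
Geostrophic speed: V_g = |∂P/∂n|/(fρ) = 1.02×10⁻³/(1.03×10⁻⁴ × 1.22) = 8.15 m/s
Around a low, centrifugal force acts outward with Coriolis, so pressure-gradient force balances both:
(1/ρ)|∂P/∂n| = fV + V²/R  →  V² + fR·V − fR·V_g = 0
With fR = 1.03×10⁻⁴ × 849×10³ m = 87.5 m/s:
V = [−fR + √((fR)² + 4 fR V_g)]/2 = [−87.5 + √(87.5² + 4×87.5×8.15)]/2 = 7.5 m/s
Subgeostrophic (V < V_g = 8.15 m/s), as expected around a low.

7.50 m s⁻¹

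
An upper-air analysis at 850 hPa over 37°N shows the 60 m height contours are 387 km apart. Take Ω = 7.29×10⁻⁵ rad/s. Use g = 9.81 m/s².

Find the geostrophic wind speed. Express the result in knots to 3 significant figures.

33.7 knots

Coriolis parameter at 37°N:
f = 2Ω sin φ = 2 × 7.29×10⁻⁵ × sin 37° = 8.77×10⁻⁵ s⁻¹
Height gradient: |∂Z/∂n| = 60 m / 387000 m = 1.55×10⁻⁴
On a pressure surface, geostrophic balance gives V_g = (g/f)|∂Z/∂n|:
V_g = 9.81 × 1.55×10⁻⁴ / 8.77×10⁻⁵ = 17.3 m/s
Converting: 17.3 m/s × 1.944 = 33.7 knots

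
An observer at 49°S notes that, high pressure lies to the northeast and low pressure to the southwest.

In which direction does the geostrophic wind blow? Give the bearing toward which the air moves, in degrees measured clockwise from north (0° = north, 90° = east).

The pressure-gradient force points toward the southwest (bearing 225°).
Geostrophic balance: in the Southern Hemisphere the Coriolis force deflects motion to the left, so the geostrophic wind blows 90° to the left of the pressure-gradient force (low pressure on the right).
Rotating 225° by 90° counterclockwise gives 135° — the wind blows toward the southeast.

135°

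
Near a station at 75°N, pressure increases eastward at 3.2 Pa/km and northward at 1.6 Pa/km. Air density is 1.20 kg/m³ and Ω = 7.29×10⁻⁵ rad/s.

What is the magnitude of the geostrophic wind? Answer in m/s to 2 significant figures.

Coriolis parameter at 75°N:
f = 2Ω sin φ = 2 × 7.29×10⁻⁵ × sin 75° = 1.41×10⁻⁴ s⁻¹
Component geostrophic relations (x east, y north):
u_g = −(1/(fρ)) ∂P/∂y,  v_g = (1/(fρ)) ∂P/∂x
u_g = −(1.6×10⁻³)/(1.41×10⁻⁴ × 1.20) = −9.47 m/s;  v_g = (3.2×10⁻³)/(1.41×10⁻⁴ × 1.20) = 18.9 m/s
|V_g| = √(u_g² + v_g²) = 21.2 m/s

21 m/s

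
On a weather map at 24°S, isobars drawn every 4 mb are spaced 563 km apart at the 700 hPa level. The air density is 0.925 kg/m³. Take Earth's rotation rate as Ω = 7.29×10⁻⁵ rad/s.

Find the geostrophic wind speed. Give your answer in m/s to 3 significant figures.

Coriolis parameter at 24°S:
f = 2Ω sin φ = 2 × 7.29×10⁻⁵ × sin 24° = 5.93×10⁻⁵ s⁻¹
Pressure gradient: |∂P/∂n| = 400 Pa / 563000 m = 7.10×10⁻⁴ Pa/m
Geostrophic balance (pressure-gradient force = Coriolis force):
V_g = (1/(fρ)) |∂P/∂n| = 7.10×10⁻⁴ / (5.93×10⁻⁵ × 0.925) = 13.0 m/s

13.0 m/s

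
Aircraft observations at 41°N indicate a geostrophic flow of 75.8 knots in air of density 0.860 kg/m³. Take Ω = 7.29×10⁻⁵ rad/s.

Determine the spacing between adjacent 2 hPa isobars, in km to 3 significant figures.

62.3 km

Coriolis parameter at 41°N:
f = 2Ω sin φ = 2 × 7.29×10⁻⁵ × sin 41° = 9.57×10⁻⁵ s⁻¹
Wind speed in SI: 75.8 knots = 39.0 m/s
Geostrophic balance rearranged: |∂P/∂n| = f ρ V_g
|∂P/∂n| = 9.57×10⁻⁵ × 0.860 × 39.0 = 3.21×10⁻³ Pa/m
Isobar spacing: Δn = ΔP/|∂P/∂n| = 200 Pa / 3.21×10⁻³ Pa/m = 62348 m ≈ 62.3 km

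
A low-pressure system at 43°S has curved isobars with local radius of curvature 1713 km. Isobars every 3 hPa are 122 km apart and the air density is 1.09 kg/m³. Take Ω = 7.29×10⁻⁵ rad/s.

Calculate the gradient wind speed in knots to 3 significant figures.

Coriolis parameter at 43°S:
f = 2Ω sin φ = 2 × 7.29×10⁻⁵ × sin 43° = 9.94×10⁻⁵ s⁻¹
Pressure gradient: |∂P/∂n| = 300 Pa / 122000 m = 2.46×10⁻³ Pa/m
Geostrophic speed: V_g = |∂P/∂n|/(fρ) = 2.46×10⁻³/(9.94×10⁻⁵ × 1.09) = 22.7 m/s
Around a low, centrifugal force acts outward with Coriolis, so pressure-gradient force balances both:
(1/ρ)|∂P/∂n| = fV + V²/R  →  V² + fR·V − fR·V_g = 0
With fR = 9.94×10⁻⁵ × 1713×10³ m = 170 m/s:
V = [−fR + √((fR)² + 4 fR V_g)]/2 = [−170 + √(170² + 4×170×22.7)]/2 = 20.3 m/s
Subgeostrophic (V < V_g = 22.7 m/s), as expected around a low.
Converting: 20.3 m/s × 1.944 = 39.4 knots

39.4 knots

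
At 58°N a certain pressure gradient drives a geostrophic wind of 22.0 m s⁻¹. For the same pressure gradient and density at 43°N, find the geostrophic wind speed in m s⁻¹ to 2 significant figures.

27 m s⁻¹

With the same pressure gradient and density, V_g ∝ 1/f ∝ 1/sin φ.
V₂ = V₁ · sin φ₁ / sin φ₂ = 22.0 × sin 58° / sin 43°
V₂ = 22.0 × 0.8480/0.6820 = 27 m s⁻¹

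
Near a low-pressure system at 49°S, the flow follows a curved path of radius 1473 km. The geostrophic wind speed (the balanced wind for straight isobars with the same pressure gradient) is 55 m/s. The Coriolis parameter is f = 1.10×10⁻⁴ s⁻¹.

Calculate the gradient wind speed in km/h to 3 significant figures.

156 km/h

Around a low, centrifugal force acts outward with Coriolis, so pressure-gradient force balances both:
(1/ρ)|∂P/∂n| = fV + V²/R  →  V² + fR·V − fR·V_g = 0
With fR = 1.10×10⁻⁴ × 1473×10³ m = 162 m/s:
V = [−fR + √((fR)² + 4 fR V_g)]/2 = [−162 + √(162² + 4×162×55)]/2 = 43.4 m/s
Subgeostrophic (V < V_g = 55 m/s), as expected around a low.
Converting: 43.4 m/s × 3.6 = 156 km/h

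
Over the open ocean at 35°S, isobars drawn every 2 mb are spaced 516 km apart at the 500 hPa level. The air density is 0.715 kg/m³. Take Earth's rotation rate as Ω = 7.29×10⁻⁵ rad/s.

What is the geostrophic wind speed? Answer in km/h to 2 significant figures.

Coriolis parameter at 35°S:
f = 2Ω sin φ = 2 × 7.29×10⁻⁵ × sin 35° = 8.36×10⁻⁵ s⁻¹
Pressure gradient: |∂P/∂n| = 200 Pa / 516000 m = 3.88×10⁻⁴ Pa/m
Geostrophic balance (pressure-gradient force = Coriolis force):
V_g = (1/(fρ)) |∂P/∂n| = 3.88×10⁻⁴ / (8.36×10⁻⁵ × 0.715) = 6.48 m/s
Converting: 6.48 m/s × 3.6 = 23 km/h

23 km/h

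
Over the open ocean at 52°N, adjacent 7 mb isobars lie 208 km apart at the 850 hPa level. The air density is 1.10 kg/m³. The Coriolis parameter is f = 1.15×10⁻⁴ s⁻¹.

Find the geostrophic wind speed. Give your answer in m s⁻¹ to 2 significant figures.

27 m s⁻¹

Pressure gradient: |∂P/∂n| = 700 Pa / 208000 m = 3.37×10⁻³ Pa/m
Geostrophic balance (pressure-gradient force = Coriolis force):
V_g = (1/(fρ)) |∂P/∂n| = 3.37×10⁻³ / (1.15×10⁻⁴ × 1.10) = 26.6 m/s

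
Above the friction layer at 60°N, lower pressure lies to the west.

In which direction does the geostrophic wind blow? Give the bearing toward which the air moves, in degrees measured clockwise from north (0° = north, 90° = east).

The pressure-gradient force points toward the west (bearing 270°).
Geostrophic balance: in the Northern Hemisphere the Coriolis force deflects motion to the right, so the geostrophic wind blows 90° to the right of the pressure-gradient force (low pressure on the left).
Rotating 270° by 90° clockwise gives 000° — the wind blows toward the north.

000°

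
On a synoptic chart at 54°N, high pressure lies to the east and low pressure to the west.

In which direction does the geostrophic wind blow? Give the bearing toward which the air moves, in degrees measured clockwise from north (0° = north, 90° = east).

The pressure-gradient force points toward the west (bearing 270°).
Geostrophic balance: in the Northern Hemisphere the Coriolis force deflects motion to the right, so the geostrophic wind blows 90° to the right of the pressure-gradient force (low pressure on the left).
Rotating 270° by 90° clockwise gives 000° — the wind blows toward the north.

000°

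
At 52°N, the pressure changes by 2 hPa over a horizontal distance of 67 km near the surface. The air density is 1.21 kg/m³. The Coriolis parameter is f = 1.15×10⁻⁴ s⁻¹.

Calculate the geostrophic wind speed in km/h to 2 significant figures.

77 km/h

Pressure gradient: |∂P/∂n| = 200 Pa / 67000 m = 2.99×10⁻³ Pa/m
Geostrophic balance (pressure-gradient force = Coriolis force):
V_g = (1/(fρ)) |∂P/∂n| = 2.99×10⁻³ / (1.15×10⁻⁴ × 1.21) = 21.5 m/s
Converting: 21.5 m/s × 3.6 = 77 km/h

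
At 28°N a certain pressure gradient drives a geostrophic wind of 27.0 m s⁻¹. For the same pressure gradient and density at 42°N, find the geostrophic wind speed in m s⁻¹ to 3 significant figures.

With the same pressure gradient and density, V_g ∝ 1/f ∝ 1/sin φ.
V₂ = V₁ · sin φ₁ / sin φ₂ = 27.0 × sin 28° / sin 42°
V₂ = 27.0 × 0.4695/0.6691 = 18.9 m s⁻¹

18.9 m s⁻¹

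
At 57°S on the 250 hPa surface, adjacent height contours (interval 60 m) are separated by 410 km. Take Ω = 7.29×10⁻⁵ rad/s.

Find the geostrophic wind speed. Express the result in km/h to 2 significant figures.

Coriolis parameter at 57°S:
f = 2Ω sin φ = 2 × 7.29×10⁻⁵ × sin 57° = 1.22×10⁻⁴ s⁻¹
Height gradient: |∂Z/∂n| = 60 m / 410000 m = 1.46×10⁻⁴
On a pressure surface, geostrophic balance gives V_g = (g/f)|∂Z/∂n|:
V_g = 9.81 × 1.46×10⁻⁴ / 1.22×10⁻⁴ = 11.7 m/s
Converting: 11.7 m/s × 3.6 = 42 km/h

42 km/h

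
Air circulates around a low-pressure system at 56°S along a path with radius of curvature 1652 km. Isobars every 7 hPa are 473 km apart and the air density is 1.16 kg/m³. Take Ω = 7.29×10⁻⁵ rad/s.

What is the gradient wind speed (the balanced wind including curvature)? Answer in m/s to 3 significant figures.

Coriolis parameter at 56°S:
f = 2Ω sin φ = 2 × 7.29×10⁻⁵ × sin 56° = 1.21×10⁻⁴ s⁻¹
Pressure gradient: |∂P/∂n| = 700 Pa / 473000 m = 1.48×10⁻³ Pa/m
Geostrophic speed: V_g = |∂P/∂n|/(fρ) = 1.48×10⁻³/(1.21×10⁻⁴ × 1.16) = 10.6 m/s
Around a low, centrifugal force acts outward with Coriolis, so pressure-gradient force balances both:
(1/ρ)|∂P/∂n| = fV + V²/R  →  V² + fR·V − fR·V_g = 0
With fR = 1.21×10⁻⁴ × 1652×10³ m = 200 m/s:
V = [−fR + √((fR)² + 4 fR V_g)]/2 = [−200 + √(200² + 4×200×10.6)]/2 = 10 m/s
Subgeostrophic (V < V_g = 10.6 m/s), as expected around a low.

10.0 m/s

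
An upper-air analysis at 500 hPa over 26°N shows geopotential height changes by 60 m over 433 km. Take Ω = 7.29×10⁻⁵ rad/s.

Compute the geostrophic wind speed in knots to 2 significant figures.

Coriolis parameter at 26°N:
f = 2Ω sin φ = 2 × 7.29×10⁻⁵ × sin 26° = 6.39×10⁻⁵ s⁻¹
Height gradient: |∂Z/∂n| = 60 m / 433000 m = 1.39×10⁻⁴
On a pressure surface, geostrophic balance gives V_g = (g/f)|∂Z/∂n|:
V_g = 9.81 × 1.39×10⁻⁴ / 6.39×10⁻⁵ = 21.3 m/s
Converting: 21.3 m/s × 1.944 = 41 knots

41 knots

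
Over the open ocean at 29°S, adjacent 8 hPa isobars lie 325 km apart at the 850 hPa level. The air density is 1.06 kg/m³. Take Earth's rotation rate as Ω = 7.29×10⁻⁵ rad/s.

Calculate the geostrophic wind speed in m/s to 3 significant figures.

Coriolis parameter at 29°S:
f = 2Ω sin φ = 2 × 7.29×10⁻⁵ × sin 29° = 7.07×10⁻⁵ s⁻¹
Pressure gradient: |∂P/∂n| = 800 Pa / 325000 m = 2.46×10⁻³ Pa/m
Geostrophic balance (pressure-gradient force = Coriolis force):
V_g = (1/(fρ)) |∂P/∂n| = 2.46×10⁻³ / (7.07×10⁻⁵ × 1.06) = 32.9 m/s

32.9 m/s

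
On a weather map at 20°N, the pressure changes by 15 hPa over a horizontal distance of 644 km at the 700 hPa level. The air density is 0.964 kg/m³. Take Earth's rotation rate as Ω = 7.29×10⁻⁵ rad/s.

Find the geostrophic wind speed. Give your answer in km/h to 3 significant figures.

Coriolis parameter at 20°N:
f = 2Ω sin φ = 2 × 7.29×10⁻⁵ × sin 20° = 4.99×10⁻⁵ s⁻¹
Pressure gradient: |∂P/∂n| = 1500 Pa / 644000 m = 2.33×10⁻³ Pa/m
Geostrophic balance (pressure-gradient force = Coriolis force):
V_g = (1/(fρ)) |∂P/∂n| = 2.33×10⁻³ / (4.99×10⁻⁵ × 0.964) = 48.5 m/s
Converting: 48.5 m/s × 3.6 = 174 km/h

174 km/h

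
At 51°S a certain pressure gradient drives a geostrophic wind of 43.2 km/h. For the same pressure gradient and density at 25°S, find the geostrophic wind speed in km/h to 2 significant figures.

With the same pressure gradient and density, V_g ∝ 1/f ∝ 1/sin φ.
V₂ = V₁ · sin φ₁ / sin φ₂ = 43.2 × sin 51° / sin 25°
V₂ = 43.2 × 0.7771/0.4226 = 79 km/h

79 km/h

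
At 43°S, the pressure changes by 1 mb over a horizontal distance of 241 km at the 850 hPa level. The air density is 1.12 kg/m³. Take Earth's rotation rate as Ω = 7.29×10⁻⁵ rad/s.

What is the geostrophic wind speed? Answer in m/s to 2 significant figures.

3.7 m/s

Coriolis parameter at 43°S:
f = 2Ω sin φ = 2 × 7.29×10⁻⁵ × sin 43° = 9.94×10⁻⁵ s⁻¹
Pressure gradient: |∂P/∂n| = 100 Pa / 241000 m = 4.15×10⁻⁴ Pa/m
Geostrophic balance (pressure-gradient force = Coriolis force):
V_g = (1/(fρ)) |∂P/∂n| = 4.15×10⁻⁴ / (9.94×10⁻⁵ × 1.12) = 3.73 m/s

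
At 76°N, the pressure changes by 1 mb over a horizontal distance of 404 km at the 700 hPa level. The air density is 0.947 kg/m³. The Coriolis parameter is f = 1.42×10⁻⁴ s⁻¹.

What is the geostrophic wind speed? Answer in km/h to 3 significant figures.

Pressure gradient: |∂P/∂n| = 100 Pa / 404000 m = 2.48×10⁻⁴ Pa/m
Geostrophic balance (pressure-gradient force = Coriolis force):
V_g = (1/(fρ)) |∂P/∂n| = 2.48×10⁻⁴ / (1.42×10⁻⁴ × 0.947) = 1.84 m/s
Converting: 1.84 m/s × 3.6 = 6.63 km/h

6.63 km/h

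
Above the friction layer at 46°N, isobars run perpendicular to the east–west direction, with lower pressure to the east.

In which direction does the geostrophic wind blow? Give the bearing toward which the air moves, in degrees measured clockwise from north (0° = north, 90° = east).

180°

The pressure-gradient force points toward the east (bearing 090°).
Geostrophic balance: in the Northern Hemisphere the Coriolis force deflects motion to the right, so the geostrophic wind blows 90° to the right of the pressure-gradient force (low pressure on the left).
Rotating 090° by 90° clockwise gives 180° — the wind blows toward the south.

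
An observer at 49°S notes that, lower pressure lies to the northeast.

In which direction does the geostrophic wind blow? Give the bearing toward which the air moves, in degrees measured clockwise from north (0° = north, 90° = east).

The pressure-gradient force points toward the northeast (bearing 045°).
Geostrophic balance: in the Southern Hemisphere the Coriolis force deflects motion to the left, so the geostrophic wind blows 90° to the left of the pressure-gradient force (low pressure on the right).
Rotating 045° by 90° counterclockwise gives 315° — the wind blows toward the northwest.

315°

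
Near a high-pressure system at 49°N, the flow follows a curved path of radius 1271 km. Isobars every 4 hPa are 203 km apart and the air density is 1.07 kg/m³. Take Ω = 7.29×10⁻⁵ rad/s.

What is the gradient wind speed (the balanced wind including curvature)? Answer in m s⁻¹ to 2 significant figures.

Coriolis parameter at 49°N:
f = 2Ω sin φ = 2 × 7.29×10⁻⁵ × sin 49° = 1.10×10⁻⁴ s⁻¹
Pressure gradient: |∂P/∂n| = 400 Pa / 203000 m = 1.97×10⁻³ Pa/m
Geostrophic speed: V_g = |∂P/∂n|/(fρ) = 1.97×10⁻³/(1.10×10⁻⁴ × 1.07) = 16.7 m/s
Around a high, pressure-gradient force acts outward with centrifugal, so Coriolis balances both:
fV = (1/ρ)|∂P/∂n| + V²/R  →  V² − fR·V + fR·V_g = 0
With fR = 1.10×10⁻⁴ × 1271×10³ m = 140 m/s:
V = [fR − √((fR)² − 4 fR V_g)]/2 = [140 − √(140² − 4×140×16.7)]/2 = 19.4 m/s
Supergeostrophic (V > V_g = 16.7 m/s), as expected around a high.

19 m s⁻¹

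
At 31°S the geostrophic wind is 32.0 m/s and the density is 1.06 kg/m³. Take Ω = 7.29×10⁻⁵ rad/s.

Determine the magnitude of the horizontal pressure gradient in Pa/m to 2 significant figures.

Coriolis parameter at 31°S:
f = 2Ω sin φ = 2 × 7.29×10⁻⁵ × sin 31° = 7.51×10⁻⁵ s⁻¹
Geostrophic balance rearranged: |∂P/∂n| = f ρ V_g
|∂P/∂n| = 7.51×10⁻⁵ × 1.06 × 32.0 = 2.55×10⁻³ Pa/m

2.5×10⁻³ Pa/m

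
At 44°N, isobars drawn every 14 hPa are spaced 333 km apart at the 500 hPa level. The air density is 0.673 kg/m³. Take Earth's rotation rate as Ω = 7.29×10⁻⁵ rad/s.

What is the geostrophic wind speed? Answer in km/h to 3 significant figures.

222 km/h

Coriolis parameter at 44°N:
f = 2Ω sin φ = 2 × 7.29×10⁻⁵ × sin 44° = 1.01×10⁻⁴ s⁻¹
Pressure gradient: |∂P/∂n| = 1400 Pa / 333000 m = 4.20×10⁻³ Pa/m
Geostrophic balance (pressure-gradient force = Coriolis force):
V_g = (1/(fρ)) |∂P/∂n| = 4.20×10⁻³ / (1.01×10⁻⁴ × 0.673) = 61.7 m/s
Converting: 61.7 m/s × 3.6 = 222 km/h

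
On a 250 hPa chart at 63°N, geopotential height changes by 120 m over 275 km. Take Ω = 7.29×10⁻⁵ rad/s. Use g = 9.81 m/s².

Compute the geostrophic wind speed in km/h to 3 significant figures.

119 km/h

Coriolis parameter at 63°N:
f = 2Ω sin φ = 2 × 7.29×10⁻⁵ × sin 63° = 1.30×10⁻⁴ s⁻¹
Height gradient: |∂Z/∂n| = 120 m / 275000 m = 4.36×10⁻⁴
On a pressure surface, geostrophic balance gives V_g = (g/f)|∂Z/∂n|:
V_g = 9.81 × 4.36×10⁻⁴ / 1.30×10⁻⁴ = 33.0 m/s
Converting: 33.0 m/s × 3.6 = 119 km/h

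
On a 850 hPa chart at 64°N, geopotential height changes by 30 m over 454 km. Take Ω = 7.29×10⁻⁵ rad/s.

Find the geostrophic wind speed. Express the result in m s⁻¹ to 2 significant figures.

Coriolis parameter at 64°N:
f = 2Ω sin φ = 2 × 7.29×10⁻⁵ × sin 64° = 1.31×10⁻⁴ s⁻¹
Height gradient: |∂Z/∂n| = 30 m / 454000 m = 6.61×10⁻⁵
On a pressure surface, geostrophic balance gives V_g = (g/f)|∂Z/∂n|:
V_g = 9.81 × 6.61×10⁻⁵ / 1.31×10⁻⁴ = 4.95 m/s

4.9 m s⁻¹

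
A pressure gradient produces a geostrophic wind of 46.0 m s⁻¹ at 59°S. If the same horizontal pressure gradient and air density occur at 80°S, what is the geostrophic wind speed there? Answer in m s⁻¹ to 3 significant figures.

With the same pressure gradient and density, V_g ∝ 1/f ∝ 1/sin φ.
V₂ = V₁ · sin φ₁ / sin φ₂ = 46.0 × sin 59° / sin 80°
V₂ = 46.0 × 0.8572/0.9848 = 40.0 m s⁻¹

40.0 m s⁻¹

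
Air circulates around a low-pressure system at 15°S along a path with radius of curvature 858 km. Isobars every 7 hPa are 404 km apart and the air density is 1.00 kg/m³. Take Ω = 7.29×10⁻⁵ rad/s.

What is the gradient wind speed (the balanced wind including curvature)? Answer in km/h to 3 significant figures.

92.3 km/h

Coriolis parameter at 15°S:
f = 2Ω sin φ = 2 × 7.29×10⁻⁵ × sin 15° = 3.77×10⁻⁵ s⁻¹
Pressure gradient: |∂P/∂n| = 700 Pa / 404000 m = 1.73×10⁻³ Pa/m
Geostrophic speed: V_g = |∂P/∂n|/(fρ) = 1.73×10⁻³/(3.77×10⁻⁵ × 1.00) = 45.9 m/s
Around a low, centrifugal force acts outward with Coriolis, so pressure-gradient force balances both:
(1/ρ)|∂P/∂n| = fV + V²/R  →  V² + fR·V − fR·V_g = 0
With fR = 3.77×10⁻⁵ × 858×10³ m = 32.4 m/s:
V = [−fR + √((fR)² + 4 fR V_g)]/2 = [−32.4 + √(32.4² + 4×32.4×45.9)]/2 = 25.6 m/s
Subgeostrophic (V < V_g = 45.9 m/s), as expected around a low.
Converting: 25.6 m/s × 3.6 = 92.3 km/h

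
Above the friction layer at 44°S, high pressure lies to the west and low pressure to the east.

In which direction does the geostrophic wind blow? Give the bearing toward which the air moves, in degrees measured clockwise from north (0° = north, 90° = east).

000°

The pressure-gradient force points toward the east (bearing 090°).
Geostrophic balance: in the Southern Hemisphere the Coriolis force deflects motion to the left, so the geostrophic wind blows 90° to the left of the pressure-gradient force (low pressure on the right).
Rotating 090° by 90° counterclockwise gives 000° — the wind blows toward the north.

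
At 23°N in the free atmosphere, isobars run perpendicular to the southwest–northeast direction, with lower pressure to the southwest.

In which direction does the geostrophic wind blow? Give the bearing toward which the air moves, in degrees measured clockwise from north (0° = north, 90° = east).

The pressure-gradient force points toward the southwest (bearing 225°).
Geostrophic balance: in the Northern Hemisphere the Coriolis force deflects motion to the right, so the geostrophic wind blows 90° to the right of the pressure-gradient force (low pressure on the left).
Rotating 225° by 90° clockwise gives 315° — the wind blows toward the northwest.

315°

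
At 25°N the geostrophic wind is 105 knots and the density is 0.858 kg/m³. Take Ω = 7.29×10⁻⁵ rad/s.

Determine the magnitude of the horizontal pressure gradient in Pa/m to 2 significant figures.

2.9×10⁻³ Pa/m

Coriolis parameter at 25°N:
f = 2Ω sin φ = 2 × 7.29×10⁻⁵ × sin 25° = 6.16×10⁻⁵ s⁻¹
Wind speed in SI: 105 knots = 54.0 m/s
Geostrophic balance rearranged: |∂P/∂n| = f ρ V_g
|∂P/∂n| = 6.16×10⁻⁵ × 0.858 × 54.0 = 2.86×10⁻³ Pa/m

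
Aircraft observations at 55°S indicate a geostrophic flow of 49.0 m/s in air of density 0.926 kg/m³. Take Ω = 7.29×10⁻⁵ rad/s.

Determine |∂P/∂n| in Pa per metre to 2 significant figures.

Coriolis parameter at 55°S:
f = 2Ω sin φ = 2 × 7.29×10⁻⁵ × sin 55° = 1.19×10⁻⁴ s⁻¹
Geostrophic balance rearranged: |∂P/∂n| = f ρ V_g
|∂P/∂n| = 1.19×10⁻⁴ × 0.926 × 49.0 = 5.42×10⁻³ Pa/m

5.4×10⁻³ Pa/m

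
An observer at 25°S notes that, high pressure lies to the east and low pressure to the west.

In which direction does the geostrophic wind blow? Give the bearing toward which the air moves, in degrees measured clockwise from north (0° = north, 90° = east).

180°

The pressure-gradient force points toward the west (bearing 270°).
Geostrophic balance: in the Southern Hemisphere the Coriolis force deflects motion to the left, so the geostrophic wind blows 90° to the left of the pressure-gradient force (low pressure on the right).
Rotating 270° by 90° counterclockwise gives 180° — the wind blows toward the south.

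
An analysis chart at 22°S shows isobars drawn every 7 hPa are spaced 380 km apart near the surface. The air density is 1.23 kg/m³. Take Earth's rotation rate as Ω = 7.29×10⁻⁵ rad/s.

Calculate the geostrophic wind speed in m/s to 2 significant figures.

Coriolis parameter at 22°S:
f = 2Ω sin φ = 2 × 7.29×10⁻⁵ × sin 22° = 5.46×10⁻⁵ s⁻¹
Pressure gradient: |∂P/∂n| = 700 Pa / 380000 m = 1.84×10⁻³ Pa/m
Geostrophic balance (pressure-gradient force = Coriolis force):
V_g = (1/(fρ)) |∂P/∂n| = 1.84×10⁻³ / (5.46×10⁻⁵ × 1.23) = 27.4 m/s

27 m/s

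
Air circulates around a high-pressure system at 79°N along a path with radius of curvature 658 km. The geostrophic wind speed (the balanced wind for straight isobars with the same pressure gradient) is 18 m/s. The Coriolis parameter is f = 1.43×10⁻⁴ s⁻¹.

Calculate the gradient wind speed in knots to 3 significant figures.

47.1 knots

Around a high, pressure-gradient force acts outward with centrifugal, so Coriolis balances both:
fV = (1/ρ)|∂P/∂n| + V²/R  →  V² − fR·V + fR·V_g = 0
With fR = 1.43×10⁻⁴ × 658×10³ m = 94.1 m/s:
V = [fR − √((fR)² − 4 fR V_g)]/2 = [94.1 − √(94.1² − 4×94.1×18)]/2 = 24.2 m/s
Supergeostrophic (V > V_g = 18 m/s), as expected around a high.
Converting: 24.2 m/s × 1.944 = 47.1 knots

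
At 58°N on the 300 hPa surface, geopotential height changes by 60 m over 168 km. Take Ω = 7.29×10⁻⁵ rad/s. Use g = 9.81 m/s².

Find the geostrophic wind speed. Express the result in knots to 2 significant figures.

55 knots

Coriolis parameter at 58°N:
f = 2Ω sin φ = 2 × 7.29×10⁻⁵ × sin 58° = 1.24×10⁻⁴ s⁻¹
Height gradient: |∂Z/∂n| = 60 m / 168000 m = 3.57×10⁻⁴
On a pressure surface, geostrophic balance gives V_g = (g/f)|∂Z/∂n|:
V_g = 9.81 × 3.57×10⁻⁴ / 1.24×10⁻⁴ = 28.3 m/s
Converting: 28.3 m/s × 1.944 = 55 knots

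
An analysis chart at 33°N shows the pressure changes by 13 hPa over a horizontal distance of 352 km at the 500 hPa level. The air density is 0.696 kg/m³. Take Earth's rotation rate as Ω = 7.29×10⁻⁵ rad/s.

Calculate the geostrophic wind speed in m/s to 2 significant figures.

Coriolis parameter at 33°N:
f = 2Ω sin φ = 2 × 7.29×10⁻⁵ × sin 33° = 7.94×10⁻⁵ s⁻¹
Pressure gradient: |∂P/∂n| = 1300 Pa / 352000 m = 3.69×10⁻³ Pa/m
Geostrophic balance (pressure-gradient force = Coriolis force):
V_g = (1/(fρ)) |∂P/∂n| = 3.69×10⁻³ / (7.94×10⁻⁵ × 0.696) = 66.8 m/s

67 m/s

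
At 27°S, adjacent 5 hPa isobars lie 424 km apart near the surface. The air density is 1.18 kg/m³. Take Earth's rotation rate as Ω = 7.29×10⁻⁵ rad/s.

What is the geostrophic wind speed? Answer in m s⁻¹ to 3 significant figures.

15.1 m s⁻¹

Coriolis parameter at 27°S:
f = 2Ω sin φ = 2 × 7.29×10⁻⁵ × sin 27° = 6.62×10⁻⁵ s⁻¹
Pressure gradient: |∂P/∂n| = 500 Pa / 424000 m = 1.18×10⁻³ Pa/m
Geostrophic balance (pressure-gradient force = Coriolis force):
V_g = (1/(fρ)) |∂P/∂n| = 1.18×10⁻³ / (6.62×10⁻⁵ × 1.18) = 15.1 m/s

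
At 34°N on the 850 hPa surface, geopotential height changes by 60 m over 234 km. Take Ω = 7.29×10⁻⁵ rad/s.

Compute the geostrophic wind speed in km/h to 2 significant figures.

110 km/h

Coriolis parameter at 34°N:
f = 2Ω sin φ = 2 × 7.29×10⁻⁵ × sin 34° = 8.15×10⁻⁵ s⁻¹
Height gradient: |∂Z/∂n| = 60 m / 234000 m = 2.56×10⁻⁴
On a pressure surface, geostrophic balance gives V_g = (g/f)|∂Z/∂n|:
V_g = 9.81 × 2.56×10⁻⁴ / 8.15×10⁻⁵ = 30.9 m/s
Converting: 30.9 m/s × 3.6 = 110 km/h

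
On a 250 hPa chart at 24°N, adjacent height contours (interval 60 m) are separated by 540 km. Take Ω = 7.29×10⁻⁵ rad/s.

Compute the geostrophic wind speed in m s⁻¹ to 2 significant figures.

Coriolis parameter at 24°N:
f = 2Ω sin φ = 2 × 7.29×10⁻⁵ × sin 24° = 5.93×10⁻⁵ s⁻¹
Height gradient: |∂Z/∂n| = 60 m / 540000 m = 1.11×10⁻⁴
On a pressure surface, geostrophic balance gives V_g = (g/f)|∂Z/∂n|:
V_g = 9.81 × 1.11×10⁻⁴ / 5.93×10⁻⁵ = 18.4 m/s

18 m s⁻¹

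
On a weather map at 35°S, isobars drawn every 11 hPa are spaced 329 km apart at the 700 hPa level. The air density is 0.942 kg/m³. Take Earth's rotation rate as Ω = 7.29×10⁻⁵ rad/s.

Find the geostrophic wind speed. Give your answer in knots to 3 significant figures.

Coriolis parameter at 35°S:
f = 2Ω sin φ = 2 × 7.29×10⁻⁵ × sin 35° = 8.36×10⁻⁵ s⁻¹
Pressure gradient: |∂P/∂n| = 1100 Pa / 329000 m = 3.34×10⁻³ Pa/m
Geostrophic balance (pressure-gradient force = Coriolis force):
V_g = (1/(fρ)) |∂P/∂n| = 3.34×10⁻³ / (8.36×10⁻⁵ × 0.942) = 42.4 m/s
Converting: 42.4 m/s × 1.944 = 82.5 knots

82.5 knots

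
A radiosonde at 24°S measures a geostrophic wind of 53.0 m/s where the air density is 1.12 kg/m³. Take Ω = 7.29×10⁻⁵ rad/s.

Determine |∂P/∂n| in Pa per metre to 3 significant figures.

Coriolis parameter at 24°S:
f = 2Ω sin φ = 2 × 7.29×10⁻⁵ × sin 24° = 5.93×10⁻⁵ s⁻¹
Geostrophic balance rearranged: |∂P/∂n| = f ρ V_g
|∂P/∂n| = 5.93×10⁻⁵ × 1.12 × 53.0 = 3.52×10⁻³ Pa/m

3.52×10⁻³ Pa/m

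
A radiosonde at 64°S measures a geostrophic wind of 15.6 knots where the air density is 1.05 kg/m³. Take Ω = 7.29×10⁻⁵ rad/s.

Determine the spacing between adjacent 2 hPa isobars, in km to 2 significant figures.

180 km

Coriolis parameter at 64°S:
f = 2Ω sin φ = 2 × 7.29×10⁻⁵ × sin 64° = 1.31×10⁻⁴ s⁻¹
Wind speed in SI: 15.6 knots = 8.03 m/s
Geostrophic balance rearranged: |∂P/∂n| = f ρ V_g
|∂P/∂n| = 1.31×10⁻⁴ × 1.05 × 8.03 = 1.10×10⁻³ Pa/m
Isobar spacing: Δn = ΔP/|∂P/∂n| = 200 Pa / 1.10×10⁻³ Pa/m = 181117 m ≈ 180 km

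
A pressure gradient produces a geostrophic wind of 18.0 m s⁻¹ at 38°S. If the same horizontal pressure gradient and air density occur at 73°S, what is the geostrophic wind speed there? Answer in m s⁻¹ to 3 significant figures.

11.6 m s⁻¹

With the same pressure gradient and density, V_g ∝ 1/f ∝ 1/sin φ.
V₂ = V₁ · sin φ₁ / sin φ₂ = 18.0 × sin 38° / sin 73°
V₂ = 18.0 × 0.6157/0.9563 = 11.6 m s⁻¹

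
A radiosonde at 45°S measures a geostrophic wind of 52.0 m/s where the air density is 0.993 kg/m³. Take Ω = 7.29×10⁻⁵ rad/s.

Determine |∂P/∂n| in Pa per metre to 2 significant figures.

5.3×10⁻³ Pa/m

Coriolis parameter at 45°S:
f = 2Ω sin φ = 2 × 7.29×10⁻⁵ × sin 45° = 1.03×10⁻⁴ s⁻¹
Geostrophic balance rearranged: |∂P/∂n| = f ρ V_g
|∂P/∂n| = 1.03×10⁻⁴ × 0.993 × 52.0 = 5.32×10⁻³ Pa/m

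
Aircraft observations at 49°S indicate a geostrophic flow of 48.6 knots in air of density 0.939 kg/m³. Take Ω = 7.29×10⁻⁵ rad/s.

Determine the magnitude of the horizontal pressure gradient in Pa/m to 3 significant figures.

Coriolis parameter at 49°S:
f = 2Ω sin φ = 2 × 7.29×10⁻⁵ × sin 49° = 1.10×10⁻⁴ s⁻¹
Wind speed in SI: 48.6 knots = 25.0 m/s
Geostrophic balance rearranged: |∂P/∂n| = f ρ V_g
|∂P/∂n| = 1.10×10⁻⁴ × 0.939 × 25.0 = 2.58×10⁻³ Pa/m

2.58×10⁻³ Pa/m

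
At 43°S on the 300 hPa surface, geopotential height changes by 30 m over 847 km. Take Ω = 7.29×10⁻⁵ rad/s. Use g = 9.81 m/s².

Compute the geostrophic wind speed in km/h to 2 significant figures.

13 km/h

Coriolis parameter at 43°S:
f = 2Ω sin φ = 2 × 7.29×10⁻⁵ × sin 43° = 9.94×10⁻⁵ s⁻¹
Height gradient: |∂Z/∂n| = 30 m / 847000 m = 3.54×10⁻⁵
On a pressure surface, geostrophic balance gives V_g = (g/f)|∂Z/∂n|:
V_g = 9.81 × 3.54×10⁻⁵ / 9.94×10⁻⁵ = 3.49 m/s
Converting: 3.49 m/s × 3.6 = 13 km/h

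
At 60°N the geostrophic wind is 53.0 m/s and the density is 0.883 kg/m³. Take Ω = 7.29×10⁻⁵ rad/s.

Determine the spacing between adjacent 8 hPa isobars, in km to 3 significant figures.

135 km

Coriolis parameter at 60°N:
f = 2Ω sin φ = 2 × 7.29×10⁻⁵ × sin 60° = 1.26×10⁻⁴ s⁻¹
Geostrophic balance rearranged: |∂P/∂n| = f ρ V_g
|∂P/∂n| = 1.26×10⁻⁴ × 0.883 × 53.0 = 5.91×10⁻³ Pa/m
Isobar spacing: Δn = ΔP/|∂P/∂n| = 800 Pa / 5.91×10⁻³ Pa/m = 135383 m ≈ 135 km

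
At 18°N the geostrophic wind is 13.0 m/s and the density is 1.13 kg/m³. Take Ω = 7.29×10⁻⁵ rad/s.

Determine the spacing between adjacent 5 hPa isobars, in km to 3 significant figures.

755 km

Coriolis parameter at 18°N:
f = 2Ω sin φ = 2 × 7.29×10⁻⁵ × sin 18° = 4.51×10⁻⁵ s⁻¹
Geostrophic balance rearranged: |∂P/∂n| = f ρ V_g
|∂P/∂n| = 4.51×10⁻⁵ × 1.13 × 13.0 = 6.62×10⁻⁴ Pa/m
Isobar spacing: Δn = ΔP/|∂P/∂n| = 500 Pa / 6.62×10⁻⁴ Pa/m = 755455 m ≈ 755 km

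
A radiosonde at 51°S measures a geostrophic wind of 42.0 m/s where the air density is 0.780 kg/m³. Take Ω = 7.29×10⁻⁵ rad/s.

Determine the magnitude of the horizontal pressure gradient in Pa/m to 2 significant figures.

3.7×10⁻³ Pa/m

Coriolis parameter at 51°S:
f = 2Ω sin φ = 2 × 7.29×10⁻⁵ × sin 51° = 1.13×10⁻⁴ s⁻¹
Geostrophic balance rearranged: |∂P/∂n| = f ρ V_g
|∂P/∂n| = 1.13×10⁻⁴ × 0.780 × 42.0 = 3.71×10⁻³ Pa/m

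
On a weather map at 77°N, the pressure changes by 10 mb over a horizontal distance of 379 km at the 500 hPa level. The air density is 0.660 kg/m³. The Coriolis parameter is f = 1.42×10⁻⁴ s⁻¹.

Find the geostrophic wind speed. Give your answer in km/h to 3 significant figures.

Pressure gradient: |∂P/∂n| = 1000 Pa / 379000 m = 2.64×10⁻³ Pa/m
Geostrophic balance (pressure-gradient force = Coriolis force):
V_g = (1/(fρ)) |∂P/∂n| = 2.64×10⁻³ / (1.42×10⁻⁴ × 0.660) = 28.2 m/s
Converting: 28.2 m/s × 3.6 = 101 km/h

101 km/h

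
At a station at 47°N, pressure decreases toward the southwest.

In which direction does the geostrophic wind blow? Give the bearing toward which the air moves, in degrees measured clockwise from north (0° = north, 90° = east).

315°

The pressure-gradient force points toward the southwest (bearing 225°).
Geostrophic balance: in the Northern Hemisphere the Coriolis force deflects motion to the right, so the geostrophic wind blows 90° to the right of the pressure-gradient force (low pressure on the left).
Rotating 225° by 90° clockwise gives 315° — the wind blows toward the northwest.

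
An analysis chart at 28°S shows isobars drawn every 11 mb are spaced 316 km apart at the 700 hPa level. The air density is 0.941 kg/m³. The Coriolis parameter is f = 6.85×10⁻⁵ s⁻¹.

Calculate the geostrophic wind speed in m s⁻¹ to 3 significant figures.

Pressure gradient: |∂P/∂n| = 1100 Pa / 316000 m = 3.48×10⁻³ Pa/m
Geostrophic balance (pressure-gradient force = Coriolis force):
V_g = (1/(fρ)) |∂P/∂n| = 3.48×10⁻³ / (6.85×10⁻⁵ × 0.941) = 54.0 m/s

54.0 m s⁻¹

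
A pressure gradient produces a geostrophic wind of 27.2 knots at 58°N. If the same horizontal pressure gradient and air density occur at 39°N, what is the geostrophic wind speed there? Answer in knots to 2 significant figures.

37 knots

With the same pressure gradient and density, V_g ∝ 1/f ∝ 1/sin φ.
V₂ = V₁ · sin φ₁ / sin φ₂ = 27.2 × sin 58° / sin 39°
V₂ = 27.2 × 0.8480/0.6293 = 37 knots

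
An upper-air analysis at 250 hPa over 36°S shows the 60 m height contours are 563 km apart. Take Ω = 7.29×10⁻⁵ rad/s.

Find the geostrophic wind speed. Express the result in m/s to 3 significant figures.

12.2 m/s

Coriolis parameter at 36°S:
f = 2Ω sin φ = 2 × 7.29×10⁻⁵ × sin 36° = 8.57×10⁻⁵ s⁻¹
Height gradient: |∂Z/∂n| = 60 m / 563000 m = 1.07×10⁻⁴
On a pressure surface, geostrophic balance gives V_g = (g/f)|∂Z/∂n|:
V_g = 9.81 × 1.07×10⁻⁴ / 8.57×10⁻⁵ = 12.2 m/s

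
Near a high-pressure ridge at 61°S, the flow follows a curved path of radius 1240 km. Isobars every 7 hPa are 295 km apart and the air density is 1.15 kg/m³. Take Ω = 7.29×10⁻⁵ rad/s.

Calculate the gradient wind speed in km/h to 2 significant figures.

Coriolis parameter at 61°S:
f = 2Ω sin φ = 2 × 7.29×10⁻⁵ × sin 61° = 1.28×10⁻⁴ s⁻¹
Pressure gradient: |∂P/∂n| = 700 Pa / 295000 m = 2.37×10⁻³ Pa/m
Geostrophic speed: V_g = |∂P/∂n|/(fρ) = 2.37×10⁻³/(1.28×10⁻⁴ × 1.15) = 16.2 m/s
Around a high, pressure-gradient force acts outward with centrifugal, so Coriolis balances both:
fV = (1/ρ)|∂P/∂n| + V²/R  →  V² − fR·V + fR·V_g = 0
With fR = 1.28×10⁻⁴ × 1240×10³ m = 158 m/s:
V = [fR − √((fR)² − 4 fR V_g)]/2 = [158 − √(158² − 4×158×16.2)]/2 = 18.3 m/s
Supergeostrophic (V > V_g = 16.2 m/s), as expected around a high.
Converting: 18.3 m/s × 3.6 = 66 km/h

66 km/h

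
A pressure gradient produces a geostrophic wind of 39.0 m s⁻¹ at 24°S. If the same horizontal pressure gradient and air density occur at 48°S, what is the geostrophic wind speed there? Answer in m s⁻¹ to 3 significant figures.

With the same pressure gradient and density, V_g ∝ 1/f ∝ 1/sin φ.
V₂ = V₁ · sin φ₁ / sin φ₂ = 39.0 × sin 24° / sin 48°
V₂ = 39.0 × 0.4067/0.7431 = 21.3 m s⁻¹

21.3 m s⁻¹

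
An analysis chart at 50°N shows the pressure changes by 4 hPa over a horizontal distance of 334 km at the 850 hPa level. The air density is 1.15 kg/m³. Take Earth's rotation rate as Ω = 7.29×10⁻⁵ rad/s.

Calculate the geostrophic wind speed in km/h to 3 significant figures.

33.6 km/h

Coriolis parameter at 50°N:
f = 2Ω sin φ = 2 × 7.29×10⁻⁵ × sin 50° = 1.12×10⁻⁴ s⁻¹
Pressure gradient: |∂P/∂n| = 400 Pa / 334000 m = 1.20×10⁻³ Pa/m
Geostrophic balance (pressure-gradient force = Coriolis force):
V_g = (1/(fρ)) |∂P/∂n| = 1.20×10⁻³ / (1.12×10⁻⁴ × 1.15) = 9.32 m/s
Converting: 9.32 m/s × 3.6 = 33.6 km/h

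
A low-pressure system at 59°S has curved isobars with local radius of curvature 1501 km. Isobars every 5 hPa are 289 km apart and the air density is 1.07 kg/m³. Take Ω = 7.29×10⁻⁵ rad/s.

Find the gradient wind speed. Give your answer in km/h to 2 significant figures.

44 km/h

Coriolis parameter at 59°S:
f = 2Ω sin φ = 2 × 7.29×10⁻⁵ × sin 59° = 1.25×10⁻⁴ s⁻¹
Pressure gradient: |∂P/∂n| = 500 Pa / 289000 m = 1.73×10⁻³ Pa/m
Geostrophic speed: V_g = |∂P/∂n|/(fρ) = 1.73×10⁻³/(1.25×10⁻⁴ × 1.07) = 12.9 m/s
Around a low, centrifugal force acts outward with Coriolis, so pressure-gradient force balances both:
(1/ρ)|∂P/∂n| = fV + V²/R  →  V² + fR·V − fR·V_g = 0
With fR = 1.25×10⁻⁴ × 1501×10³ m = 188 m/s:
V = [−fR + √((fR)² + 4 fR V_g)]/2 = [−188 + √(188² + 4×188×12.9)]/2 = 12.2 m/s
Subgeostrophic (V < V_g = 12.9 m/s), as expected around a low.
Converting: 12.2 m/s × 3.6 = 44 km/h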